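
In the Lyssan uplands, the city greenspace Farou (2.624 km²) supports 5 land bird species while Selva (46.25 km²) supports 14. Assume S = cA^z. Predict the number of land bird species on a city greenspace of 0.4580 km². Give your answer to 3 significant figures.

2.67

z = ln(14/5) / ln(46.25/2.624) = 1.0296 / 2.8694 = 0.3588
c = 5 / 2.624^0.3588 = 5 / 1.414 = 3.537
S₃ = 3.537 × 0.458^0.3588 = 3.537 × 0.7556 ≈ 2.673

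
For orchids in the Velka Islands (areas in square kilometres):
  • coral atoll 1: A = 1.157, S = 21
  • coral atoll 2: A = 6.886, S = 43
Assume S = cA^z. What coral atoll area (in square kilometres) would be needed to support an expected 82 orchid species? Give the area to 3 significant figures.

z = ln(43/21) / ln(6.886/1.157) = 0.7167 / 1.7837 = 0.4018
c = 21 / 1.157^0.4018 = 21 / 1.06 = 19.8
A = (82/19.8)^(1/0.4018) ⇒ ln A = ln(4.14)/0.4018 = 3.5361
A = e^3.5361 ≈ 34.33 square kilometres

34.3 square kilometres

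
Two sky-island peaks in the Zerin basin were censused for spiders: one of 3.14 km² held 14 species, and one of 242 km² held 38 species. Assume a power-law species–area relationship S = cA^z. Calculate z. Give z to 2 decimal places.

0.23

Taking logs: ln S = ln c + z ln A, so z = (ln S₂ − ln S₁)/(ln A₂ − ln A₁).
z = ln(38/14) / ln(242/3.14) = ln(2.714) / ln(77.07) = 0.9985 / 4.3447 = 0.2298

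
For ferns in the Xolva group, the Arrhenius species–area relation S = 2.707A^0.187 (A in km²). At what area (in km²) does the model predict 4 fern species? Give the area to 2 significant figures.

4 = 2.707 × A^0.187  ⇒  A^0.187 = 4/2.707 = 1.478
ln A = ln(1.478) / 0.187 = 0.3905 / 0.187 = 2.0880
A = e^2.0880 ≈ 8.069 km²

8.1 km²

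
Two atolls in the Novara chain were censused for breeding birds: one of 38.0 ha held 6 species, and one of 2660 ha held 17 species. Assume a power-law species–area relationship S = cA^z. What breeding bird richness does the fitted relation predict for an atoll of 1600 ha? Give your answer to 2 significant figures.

15

z = ln(17/6) / ln(2660/38) = 1.0415 / 4.2485 = 0.2451
c = 6 / 38^0.2451 = 6 / 2.439 = 2.46
S₃ = 2.46 × 1600^0.2451 = 2.46 × 6.102 ≈ 15.01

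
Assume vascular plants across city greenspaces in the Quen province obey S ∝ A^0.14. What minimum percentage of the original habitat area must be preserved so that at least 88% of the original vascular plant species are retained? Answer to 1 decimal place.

Need (A_new/A_old)^0.14 = 0.88, so A_new/A_old = 0.88^(1/0.14) = 0.88^7.143
ln(A_new/A_old) = ln 0.88 / 0.14 = -0.1278 / 0.14 = -0.9131
A_new/A_old = e^-0.9131 ≈ 0.4013

40.1%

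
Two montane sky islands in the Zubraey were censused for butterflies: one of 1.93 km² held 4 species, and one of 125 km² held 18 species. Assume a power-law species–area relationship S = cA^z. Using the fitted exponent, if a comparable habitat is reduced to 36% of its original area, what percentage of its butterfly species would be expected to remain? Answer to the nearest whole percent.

z = ln(18/4) / ln(125/1.93) = 1.5041 / 4.1708 = 0.3606
S_new/S_old = (A_new/A_old)^z = 0.36^0.3606 = exp(0.3606 × -1.0217) = 0.6918

69%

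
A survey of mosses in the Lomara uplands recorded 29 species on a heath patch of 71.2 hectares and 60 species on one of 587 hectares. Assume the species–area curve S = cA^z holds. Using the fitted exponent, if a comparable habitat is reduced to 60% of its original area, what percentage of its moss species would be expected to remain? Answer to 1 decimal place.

83.9%

z = ln(60/29) / ln(587/71.2) = 0.7270 / 2.1095 = 0.3446
S_new/S_old = (A_new/A_old)^z = 0.6^0.3446 = exp(0.3446 × -0.5108) = 0.8386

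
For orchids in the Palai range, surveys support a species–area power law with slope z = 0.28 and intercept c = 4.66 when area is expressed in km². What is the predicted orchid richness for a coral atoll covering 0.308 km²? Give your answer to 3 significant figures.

3.35

S = 4.66 × 0.308^0.28
ln S = ln 4.66 + 0.28 × ln 0.308 = 1.5390 + 0.28 × -1.1777 = 1.2093
S = e^1.2093 ≈ 3.351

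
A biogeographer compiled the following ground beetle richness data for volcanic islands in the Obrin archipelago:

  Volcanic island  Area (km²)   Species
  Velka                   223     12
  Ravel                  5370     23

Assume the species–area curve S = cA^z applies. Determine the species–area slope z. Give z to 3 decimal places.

0.204

Taking logs: ln S = ln c + z ln A, so z = (ln S₂ − ln S₁)/(ln A₂ − ln A₁).
z = ln(23/12) / ln(5370/223) = ln(1.917) / ln(24.08) = 0.6506 / 3.1814 = 0.2045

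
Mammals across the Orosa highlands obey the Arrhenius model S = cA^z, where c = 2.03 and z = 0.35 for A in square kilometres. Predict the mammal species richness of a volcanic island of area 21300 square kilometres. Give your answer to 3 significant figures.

66.4

S = 2.03 × 21300^0.35 = 2.03 × 32.73 ≈ 66.44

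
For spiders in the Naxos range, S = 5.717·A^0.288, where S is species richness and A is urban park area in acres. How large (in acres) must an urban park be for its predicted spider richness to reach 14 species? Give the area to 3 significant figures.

22.4 acres

14 = 5.717 × A^0.288  ⇒  A^0.288 = 14/5.717 = 2.449
ln A = ln(2.449) / 0.288 = 0.8956 / 0.288 = 3.1098
A = e^3.1098 ≈ 22.42 acres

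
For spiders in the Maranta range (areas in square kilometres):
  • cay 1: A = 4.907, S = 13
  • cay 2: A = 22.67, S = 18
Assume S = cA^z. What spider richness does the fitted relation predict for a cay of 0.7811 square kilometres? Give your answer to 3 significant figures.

8.79

z = ln(18/13) / ln(22.67/4.907) = 0.3254 / 1.5304 = 0.2126
c = 13 / 4.907^0.2126 = 13 / 1.402 = 9.269
S₃ = 9.269 × 0.7811^0.2126 = 9.269 × 0.9488 ≈ 8.795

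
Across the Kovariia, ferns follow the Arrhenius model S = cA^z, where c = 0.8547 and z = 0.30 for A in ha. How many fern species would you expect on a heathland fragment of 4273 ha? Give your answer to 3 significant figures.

10.5

S = 0.8547 × 4273^0.3 = 0.8547 × 12.28 ≈ 10.5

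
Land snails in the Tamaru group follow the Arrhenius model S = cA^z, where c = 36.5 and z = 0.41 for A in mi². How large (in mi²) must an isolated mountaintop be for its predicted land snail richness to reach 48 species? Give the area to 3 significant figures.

48 = 36.5 × A^0.41  ⇒  A^0.41 = 48/36.5 = 1.315
ln A = ln(1.315) / 0.41 = 0.2739 / 0.41 = 0.6680
A = e^0.6680 ≈ 1.95 mi²

1.95 mi²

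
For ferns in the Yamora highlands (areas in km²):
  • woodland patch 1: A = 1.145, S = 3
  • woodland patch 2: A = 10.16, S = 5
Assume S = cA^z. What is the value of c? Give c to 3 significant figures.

z = ln(S₂/S₁) / ln(A₂/A₁) = ln(5/3) / ln(10.16/1.145) = 0.5108 / 2.1831 = 0.2340
c = S₁ / A₁^z = 3 / 1.145^0.2340 = 3 / 1.032 = 2.906

2.91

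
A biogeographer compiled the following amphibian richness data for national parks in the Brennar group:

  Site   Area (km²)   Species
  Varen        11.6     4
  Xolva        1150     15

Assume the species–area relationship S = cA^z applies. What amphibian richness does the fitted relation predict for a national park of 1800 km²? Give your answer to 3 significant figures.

17.1

z = ln(15/4) / ln(1150/11.6) = 1.3218 / 4.5965 = 0.2876
c = 4 / 11.6^0.2876 = 4 / 2.023 = 1.977
S₃ = 1.977 × 1800^0.2876 = 1.977 × 8.631 ≈ 17.06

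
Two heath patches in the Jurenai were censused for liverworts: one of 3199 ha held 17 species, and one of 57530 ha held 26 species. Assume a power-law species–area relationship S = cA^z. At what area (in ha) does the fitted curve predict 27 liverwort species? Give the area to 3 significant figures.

z = ln(26/17) / ln(57530/3199) = 0.4249 / 2.8895 = 0.1470
c = 17 / 3199^0.1470 = 17 / 3.276 = 5.189
A = (27/5.189)^(1/0.1470) ⇒ ln A = ln(5.204)/0.1470 = 11.2167
A = e^11.2167 ≈ 74363 ha

74400 ha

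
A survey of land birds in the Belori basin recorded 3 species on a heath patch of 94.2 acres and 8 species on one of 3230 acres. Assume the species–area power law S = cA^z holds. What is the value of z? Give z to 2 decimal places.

Taking logs: ln S = ln c + z ln A, so z = (ln S₂ − ln S₁)/(ln A₂ − ln A₁).
z = ln(8/3) / ln(3230/94.2) = ln(2.667) / ln(34.29) = 0.9808 / 3.5348 = 0.2775

0.28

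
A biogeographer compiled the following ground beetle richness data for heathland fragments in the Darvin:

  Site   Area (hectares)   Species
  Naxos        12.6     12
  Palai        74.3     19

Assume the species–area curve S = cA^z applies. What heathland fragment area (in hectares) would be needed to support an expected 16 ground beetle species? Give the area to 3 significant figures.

38.3 hectares

z = ln(19/12) / ln(74.3/12.6) = 0.4595 / 1.7744 = 0.2590
c = 12 / 12.6^0.2590 = 12 / 1.927 = 6.226
A = (16/6.226)^(1/0.2590) ⇒ ln A = ln(2.57)/0.2590 = 3.6445
A = e^3.6445 ≈ 38.27 hectares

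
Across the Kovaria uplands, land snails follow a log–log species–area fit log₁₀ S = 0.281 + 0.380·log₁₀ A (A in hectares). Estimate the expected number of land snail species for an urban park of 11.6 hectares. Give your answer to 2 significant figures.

S = 1.91 × 11.6^0.38 = 1.91 × 2.538 ≈ 4.847

4.8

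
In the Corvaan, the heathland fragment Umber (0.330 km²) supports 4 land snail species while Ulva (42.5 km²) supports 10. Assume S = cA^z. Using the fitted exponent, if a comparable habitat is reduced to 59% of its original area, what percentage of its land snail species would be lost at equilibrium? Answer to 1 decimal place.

9.5%

z = ln(10/4) / ln(42.5/0.33) = 0.9163 / 4.8582 = 0.1886
S_new/S_old = (A_new/A_old)^z = 0.59^0.1886 = exp(0.1886 × -0.5276) = 0.9053
Fraction lost = 1 − 0.9053 = 0.09472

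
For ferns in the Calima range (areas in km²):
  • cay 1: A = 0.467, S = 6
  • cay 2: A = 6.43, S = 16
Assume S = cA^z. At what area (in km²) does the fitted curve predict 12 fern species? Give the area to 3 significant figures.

2.98 km²

z = ln(16/6) / ln(6.43/0.467) = 0.9808 / 2.6224 = 0.3740
c = 6 / 0.467^0.3740 = 6 / 0.7522 = 7.977
A = (12/7.977)^(1/0.3740) ⇒ ln A = ln(1.504)/0.3740 = 1.0918
A = e^1.0918 ≈ 2.98 km²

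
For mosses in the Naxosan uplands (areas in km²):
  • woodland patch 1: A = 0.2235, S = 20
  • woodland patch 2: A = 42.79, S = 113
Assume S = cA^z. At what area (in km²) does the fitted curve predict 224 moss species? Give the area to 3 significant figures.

341 km²

z = ln(113/20) / ln(42.79/0.2235) = 1.7317 / 5.2546 = 0.3295
c = 20 / 0.2235^0.3295 = 20 / 0.6103 = 32.77
A = (224/32.77)^(1/0.3295) ⇒ ln A = ln(6.836)/0.3295 = 5.8327
A = e^5.8327 ≈ 341.3 km²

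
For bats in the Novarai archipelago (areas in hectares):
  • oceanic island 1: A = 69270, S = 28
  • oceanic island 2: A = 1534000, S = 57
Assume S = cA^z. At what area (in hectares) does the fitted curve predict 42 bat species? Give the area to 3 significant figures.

z = ln(57/28) / ln(1534000/69270) = 0.7108 / 3.0976 = 0.2295
c = 28 / 69270^0.2295 = 28 / 12.91 = 2.169
A = (42/2.169)^(1/0.2295) ⇒ ln A = ln(19.36)/0.2295 = 12.9126
A = e^12.9126 ≈ 405405 hectares

405000 hectares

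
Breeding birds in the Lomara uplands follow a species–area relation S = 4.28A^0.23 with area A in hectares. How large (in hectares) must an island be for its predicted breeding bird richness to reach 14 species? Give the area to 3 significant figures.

173 hectares

14 = 4.28 × A^0.23  ⇒  A^0.23 = 14/4.28 = 3.271
ln A = ln(3.271) / 0.23 = 1.1851 / 0.23 = 5.1526
A = e^5.1526 ≈ 172.9 hectares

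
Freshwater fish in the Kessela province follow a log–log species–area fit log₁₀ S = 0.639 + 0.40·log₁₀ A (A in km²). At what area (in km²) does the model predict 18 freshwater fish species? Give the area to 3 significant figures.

34.7 km²

18 = 4.355 × A^0.4  ⇒  A^0.4 = 18/4.355 = 4.133
ln A = ln(4.133) / 0.4 = 1.4190 / 0.4 = 3.5475
A = e^3.5475 ≈ 34.73 km²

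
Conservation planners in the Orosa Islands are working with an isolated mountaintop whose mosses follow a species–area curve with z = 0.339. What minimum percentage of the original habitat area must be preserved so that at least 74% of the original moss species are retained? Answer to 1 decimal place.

Need (A_new/A_old)^0.339 = 0.74, so A_new/A_old = 0.74^(1/0.339) = 0.74^2.95
ln(A_new/A_old) = ln 0.74 / 0.339 = -0.3011 / 0.339 = -0.8882
A_new/A_old = e^-0.8882 ≈ 0.4114

41.1%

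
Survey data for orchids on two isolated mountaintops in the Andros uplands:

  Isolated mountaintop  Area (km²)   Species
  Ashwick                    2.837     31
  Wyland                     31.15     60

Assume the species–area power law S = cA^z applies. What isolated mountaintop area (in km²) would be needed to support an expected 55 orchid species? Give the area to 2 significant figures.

23 km²

z = ln(60/31) / ln(31.15/2.837) = 0.6604 / 2.3961 = 0.2756
c = 31 / 2.837^0.2756 = 31 / 1.333 = 23.26
A = (55/23.26)^(1/0.2756) ⇒ ln A = ln(2.365)/0.2756 = 3.1231
A = e^3.1231 ≈ 22.72 km²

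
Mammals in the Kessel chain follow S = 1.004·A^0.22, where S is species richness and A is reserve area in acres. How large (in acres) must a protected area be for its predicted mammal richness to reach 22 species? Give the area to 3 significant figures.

22 = 1.004 × A^0.22  ⇒  A^0.22 = 22/1.004 = 21.91
ln A = ln(21.91) / 0.22 = 3.0871 / 0.22 = 14.0320
A = e^14.0320 ≈ 1241769 acres

1240000 acres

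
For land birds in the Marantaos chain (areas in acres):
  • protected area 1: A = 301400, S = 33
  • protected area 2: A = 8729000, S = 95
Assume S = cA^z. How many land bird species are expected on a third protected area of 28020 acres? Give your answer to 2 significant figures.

z = ln(95/33) / ln(8729000/301400) = 1.0574 / 3.3660 = 0.3141
c = 33 / 301400^0.3141 = 33 / 52.63 = 0.6271
S₃ = 0.6271 × 28020^0.3141 = 0.6271 × 24.95 ≈ 15.65

16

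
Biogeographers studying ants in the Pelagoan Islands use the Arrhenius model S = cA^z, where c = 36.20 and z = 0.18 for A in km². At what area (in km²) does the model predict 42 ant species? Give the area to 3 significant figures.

2.28 km²

42 = 36.2 × A^0.18  ⇒  A^0.18 = 42/36.2 = 1.16
ln A = ln(1.16) / 0.18 = 0.1486 / 0.18 = 0.8256
A = e^0.8256 ≈ 2.283 km²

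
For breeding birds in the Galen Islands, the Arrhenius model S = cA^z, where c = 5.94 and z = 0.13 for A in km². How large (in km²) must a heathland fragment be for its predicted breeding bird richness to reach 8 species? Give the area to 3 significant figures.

8 = 5.94 × A^0.13  ⇒  A^0.13 = 8/5.94 = 1.347
ln A = ln(1.347) / 0.13 = 0.2977 / 0.13 = 2.2902
A = e^2.2902 ≈ 9.877 km²

9.88 km²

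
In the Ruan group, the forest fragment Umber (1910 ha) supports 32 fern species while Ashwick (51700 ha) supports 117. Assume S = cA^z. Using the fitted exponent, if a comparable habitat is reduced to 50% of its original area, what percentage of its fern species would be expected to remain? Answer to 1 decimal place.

z = ln(117/32) / ln(51700/1910) = 1.2964 / 3.2984 = 0.3931
S_new/S_old = (A_new/A_old)^z = 0.5^0.3931 = exp(0.3931 × -0.6931) = 0.7615

76.2%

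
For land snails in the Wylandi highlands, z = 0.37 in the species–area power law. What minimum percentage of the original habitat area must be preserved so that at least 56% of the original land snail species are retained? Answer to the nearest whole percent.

Need (A_new/A_old)^0.37 = 0.56, so A_new/A_old = 0.56^(1/0.37) = 0.56^2.703
ln(A_new/A_old) = ln 0.56 / 0.37 = -0.5798 / 0.37 = -1.5671
A_new/A_old = e^-1.5671 ≈ 0.2087

21%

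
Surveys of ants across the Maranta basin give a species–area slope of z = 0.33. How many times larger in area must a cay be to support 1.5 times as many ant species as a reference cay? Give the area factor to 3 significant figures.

(A₂/A₁)^0.33 = 1.5, so A₂/A₁ = 1.5^(1/0.33) = 1.5^3.03
ln(A₂/A₁) = ln 1.5 / 0.33 = 0.4055 / 0.33 = 1.2287
A₂/A₁ = e^1.2287 ≈ 3.417

3.42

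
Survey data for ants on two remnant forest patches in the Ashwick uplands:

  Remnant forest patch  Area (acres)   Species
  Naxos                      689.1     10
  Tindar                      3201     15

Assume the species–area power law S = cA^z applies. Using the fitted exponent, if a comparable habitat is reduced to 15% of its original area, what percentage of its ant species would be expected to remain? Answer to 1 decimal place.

z = ln(15/10) / ln(3201/689.1) = 0.4055 / 1.5358 = 0.2640
S_new/S_old = (A_new/A_old)^z = 0.15^0.2640 = exp(0.2640 × -1.8971) = 0.606

60.6%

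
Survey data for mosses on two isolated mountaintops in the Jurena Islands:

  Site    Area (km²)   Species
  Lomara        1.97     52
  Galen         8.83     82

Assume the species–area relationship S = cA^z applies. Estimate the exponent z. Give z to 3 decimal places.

Taking logs: ln S = ln c + z ln A, so z = (ln S₂ − ln S₁)/(ln A₂ − ln A₁).
z = ln(82/52) / ln(8.83/1.97) = ln(1.577) / ln(4.482) = 0.4555 / 1.5001 = 0.3036

0.304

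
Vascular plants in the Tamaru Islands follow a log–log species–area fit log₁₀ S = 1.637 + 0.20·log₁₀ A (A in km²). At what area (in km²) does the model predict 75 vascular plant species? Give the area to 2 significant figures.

15 km²

75 = 43.35 × A^0.2  ⇒  A^0.2 = 75/43.35 = 1.73
ln A = ln(1.73) / 0.2 = 0.5482 / 0.2 = 2.7408
A = e^2.7408 ≈ 15.5 km²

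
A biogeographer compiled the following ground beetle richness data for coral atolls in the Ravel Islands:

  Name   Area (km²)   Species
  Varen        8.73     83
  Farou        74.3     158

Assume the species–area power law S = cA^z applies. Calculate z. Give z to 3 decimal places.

Taking logs: ln S = ln c + z ln A, so z = (ln S₂ − ln S₁)/(ln A₂ − ln A₁).
z = ln(158/83) / ln(74.3/8.73) = ln(1.904) / ln(8.511) = 0.6438 / 2.1413 = 0.3006

0.301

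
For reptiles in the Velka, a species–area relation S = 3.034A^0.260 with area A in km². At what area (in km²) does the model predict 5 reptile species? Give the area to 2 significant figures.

6.8 km²

5 = 3.034 × A^0.26  ⇒  A^0.26 = 5/3.034 = 1.648
ln A = ln(1.648) / 0.26 = 0.4996 / 0.26 = 1.9214
A = e^1.9214 ≈ 6.83 km²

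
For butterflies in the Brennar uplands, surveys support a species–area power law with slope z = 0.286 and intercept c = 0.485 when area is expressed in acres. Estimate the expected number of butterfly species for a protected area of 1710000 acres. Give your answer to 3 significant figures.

S = 0.485 × 1710000^0.286 = 0.485 × 60.62 ≈ 29.4

29.4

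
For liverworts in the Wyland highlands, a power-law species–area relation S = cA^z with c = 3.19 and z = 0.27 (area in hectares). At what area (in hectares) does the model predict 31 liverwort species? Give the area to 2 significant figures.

4500 hectares

31 = 3.19 × A^0.27  ⇒  A^0.27 = 31/3.19 = 9.718
ln A = ln(9.718) / 0.27 = 2.2740 / 0.27 = 8.4221
A = e^8.4221 ≈ 4546 hectares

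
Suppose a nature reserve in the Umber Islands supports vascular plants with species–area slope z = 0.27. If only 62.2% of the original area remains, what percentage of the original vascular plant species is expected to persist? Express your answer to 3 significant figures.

S_new/S_old = (A_new/A_old)^z = 0.622^0.27
= exp(0.27 × ln 0.622) = exp(0.27 × -0.4748) = exp(-0.1282) ≈ 0.8797

88.0%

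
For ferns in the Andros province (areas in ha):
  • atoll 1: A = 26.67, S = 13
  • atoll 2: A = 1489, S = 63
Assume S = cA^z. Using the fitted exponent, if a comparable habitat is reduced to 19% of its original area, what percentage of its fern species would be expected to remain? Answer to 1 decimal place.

z = ln(63/13) / ln(1489/26.67) = 1.5782 / 4.0223 = 0.3924
S_new/S_old = (A_new/A_old)^z = 0.19^0.3924 = exp(0.3924 × -1.6607) = 0.5212

52.1%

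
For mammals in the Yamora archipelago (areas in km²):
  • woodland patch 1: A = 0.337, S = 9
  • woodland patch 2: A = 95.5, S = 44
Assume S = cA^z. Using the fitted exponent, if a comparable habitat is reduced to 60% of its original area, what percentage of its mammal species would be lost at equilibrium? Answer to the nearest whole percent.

13%

z = ln(44/9) / ln(95.5/0.337) = 1.5870 / 5.6468 = 0.2810
S_new/S_old = (A_new/A_old)^z = 0.6^0.2810 = exp(0.2810 × -0.5108) = 0.8663
Fraction lost = 1 − 0.8663 = 0.1337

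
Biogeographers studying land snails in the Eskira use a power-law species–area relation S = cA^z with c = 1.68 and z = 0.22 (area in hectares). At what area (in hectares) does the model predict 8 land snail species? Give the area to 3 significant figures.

8 = 1.68 × A^0.22  ⇒  A^0.22 = 8/1.68 = 4.762
ln A = ln(4.762) / 0.22 = 1.5606 / 0.22 = 7.0939
A = e^7.0939 ≈ 1205 hectares

1200 hectares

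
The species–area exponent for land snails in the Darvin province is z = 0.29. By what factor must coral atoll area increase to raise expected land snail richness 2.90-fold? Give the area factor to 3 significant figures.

(A₂/A₁)^0.29 = 2.9, so A₂/A₁ = 2.9^(1/0.29) = 2.9^3.448
ln(A₂/A₁) = ln 2.9 / 0.29 = 1.0647 / 0.29 = 3.6714
A₂/A₁ = e^3.6714 ≈ 39.31

39.3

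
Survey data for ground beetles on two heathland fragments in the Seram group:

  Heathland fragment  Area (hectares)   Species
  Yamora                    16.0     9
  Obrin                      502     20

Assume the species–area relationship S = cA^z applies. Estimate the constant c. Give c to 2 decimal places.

z = ln(S₂/S₁) / ln(A₂/A₁) = ln(20/9) / ln(502/16) = 0.7985 / 3.4460 = 0.2317
c = S₁ / A₁^z = 9 / 16^0.2317 = 9 / 1.901 = 4.734

4.73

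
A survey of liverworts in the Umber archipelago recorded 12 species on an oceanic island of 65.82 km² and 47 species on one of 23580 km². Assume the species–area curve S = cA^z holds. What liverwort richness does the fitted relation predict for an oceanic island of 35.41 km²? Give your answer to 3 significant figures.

10.4

z = ln(47/12) / ln(23580/65.82) = 1.3652 / 5.8812 = 0.2321
c = 12 / 65.82^0.2321 = 12 / 2.643 = 4.54
S₃ = 4.54 × 35.41^0.2321 = 4.54 × 2.289 ≈ 10.39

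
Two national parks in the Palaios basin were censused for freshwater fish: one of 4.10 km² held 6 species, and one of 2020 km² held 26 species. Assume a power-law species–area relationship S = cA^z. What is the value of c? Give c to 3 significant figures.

z = ln(S₂/S₁) / ln(A₂/A₁) = ln(26/6) / ln(2020/4.1) = 1.4663 / 6.1999 = 0.2365
c = S₁ / A₁^z = 6 / 4.1^0.2365 = 6 / 1.396 = 4.298

4.30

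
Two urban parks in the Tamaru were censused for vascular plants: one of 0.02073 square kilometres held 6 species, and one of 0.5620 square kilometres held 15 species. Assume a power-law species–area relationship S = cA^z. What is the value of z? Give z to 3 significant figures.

0.278

Taking logs: ln S = ln c + z ln A, so z = (ln S₂ − ln S₁)/(ln A₂ − ln A₁).
z = ln(15/6) / ln(0.562/0.02073) = ln(2.5) / ln(27.11) = 0.9163 / 3.2999 = 0.2777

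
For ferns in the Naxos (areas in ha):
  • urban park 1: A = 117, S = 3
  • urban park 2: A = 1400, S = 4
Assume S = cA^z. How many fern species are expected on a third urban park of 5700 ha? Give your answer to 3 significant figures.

4.71

z = ln(4/3) / ln(1400/117) = 0.2877 / 2.4821 = 0.1159
c = 3 / 117^0.1159 = 3 / 1.737 = 1.727
S₃ = 1.727 × 5700^0.1159 = 1.727 × 2.725 ≈ 4.707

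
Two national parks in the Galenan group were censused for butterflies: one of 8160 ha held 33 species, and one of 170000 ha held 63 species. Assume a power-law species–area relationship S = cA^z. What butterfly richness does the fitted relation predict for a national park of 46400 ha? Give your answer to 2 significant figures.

48

z = ln(63/33) / ln(170000/8160) = 0.6466 / 3.0366 = 0.2129
c = 33 / 8160^0.2129 = 33 / 6.807 = 4.848
S₃ = 4.848 × 46400^0.2129 = 4.848 × 9.857 ≈ 47.78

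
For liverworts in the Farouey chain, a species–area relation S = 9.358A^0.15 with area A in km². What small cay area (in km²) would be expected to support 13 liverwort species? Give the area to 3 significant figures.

8.95 km²

13 = 9.358 × A^0.15  ⇒  A^0.15 = 13/9.358 = 1.389
ln A = ln(1.389) / 0.15 = 0.3287 / 0.15 = 2.1915
A = e^2.1915 ≈ 8.948 km²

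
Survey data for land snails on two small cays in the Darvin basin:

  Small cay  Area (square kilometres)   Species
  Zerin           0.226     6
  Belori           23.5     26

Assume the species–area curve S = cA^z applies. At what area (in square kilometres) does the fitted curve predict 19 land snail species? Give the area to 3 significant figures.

8.70 square kilometres

z = ln(26/6) / ln(23.5/0.226) = 1.4663 / 4.6442 = 0.3157
c = 6 / 0.226^0.3157 = 6 / 0.6253 = 9.596
A = (19/9.596)^(1/0.3157) ⇒ ln A = ln(1.98)/0.3157 = 2.1636
A = e^2.1636 ≈ 8.702 square kilometres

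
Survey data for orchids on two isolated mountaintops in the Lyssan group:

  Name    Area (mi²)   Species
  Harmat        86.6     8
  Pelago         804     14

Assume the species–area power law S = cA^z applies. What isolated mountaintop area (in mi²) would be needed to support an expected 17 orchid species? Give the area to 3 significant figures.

z = ln(14/8) / ln(804/86.6) = 0.5596 / 2.2283 = 0.2511
c = 8 / 86.6^0.2511 = 8 / 3.066 = 2.609
A = (17/2.609)^(1/0.2511) ⇒ ln A = ln(6.516)/0.2511 = 7.4627
A = e^7.4627 ≈ 1742 mi²

1740 mi²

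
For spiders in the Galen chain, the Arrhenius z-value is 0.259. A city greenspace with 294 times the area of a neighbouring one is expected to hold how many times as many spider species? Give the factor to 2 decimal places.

4.36

S₂/S₁ = (A₂/A₁)^z = 294^0.259
ln(S₂/S₁) = 0.259 × ln 294 = 0.259 × 5.6836 = 1.4720
S₂/S₁ = e^1.4720 ≈ 4.358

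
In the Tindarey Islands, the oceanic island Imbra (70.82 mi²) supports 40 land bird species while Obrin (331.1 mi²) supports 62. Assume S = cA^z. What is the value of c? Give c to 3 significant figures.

z = ln(S₂/S₁) / ln(A₂/A₁) = ln(62/40) / ln(331.1/70.82) = 0.4383 / 1.5423 = 0.2842
c = S₁ / A₁^z = 40 / 70.82^0.2842 = 40 / 3.355 = 11.92

11.9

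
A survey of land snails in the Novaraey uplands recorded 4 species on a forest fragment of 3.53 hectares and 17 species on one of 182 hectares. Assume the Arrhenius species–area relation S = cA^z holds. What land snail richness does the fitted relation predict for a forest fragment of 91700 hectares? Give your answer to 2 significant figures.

z = ln(17/4) / ln(182/3.53) = 1.4469 / 3.9427 = 0.3670
c = 4 / 3.53^0.3670 = 4 / 1.589 = 2.518
S₃ = 2.518 × 91700^0.3670 = 2.518 × 66.24 ≈ 166.8

170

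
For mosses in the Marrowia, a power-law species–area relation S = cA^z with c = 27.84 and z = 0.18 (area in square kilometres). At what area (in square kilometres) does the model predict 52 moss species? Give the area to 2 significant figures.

52 = 27.84 × A^0.18  ⇒  A^0.18 = 52/27.84 = 1.868
ln A = ln(1.868) / 0.18 = 0.6248 / 0.18 = 3.4709
A = e^3.4709 ≈ 32.17 square kilometres

32 square kilometres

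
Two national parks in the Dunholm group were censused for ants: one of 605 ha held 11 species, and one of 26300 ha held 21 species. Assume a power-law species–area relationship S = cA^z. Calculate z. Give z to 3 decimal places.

Taking logs: ln S = ln c + z ln A, so z = (ln S₂ − ln S₁)/(ln A₂ − ln A₁).
z = ln(21/11) / ln(26300/605) = ln(1.909) / ln(43.47) = 0.6466 / 3.7721 = 0.1714

0.171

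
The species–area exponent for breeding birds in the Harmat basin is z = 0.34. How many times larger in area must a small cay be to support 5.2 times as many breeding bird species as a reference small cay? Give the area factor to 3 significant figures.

(A₂/A₁)^0.34 = 5.2, so A₂/A₁ = 5.2^(1/0.34) = 5.2^2.941
ln(A₂/A₁) = ln 5.2 / 0.34 = 1.6487 / 0.34 = 4.8490
A₂/A₁ = e^4.8490 ≈ 127.6

128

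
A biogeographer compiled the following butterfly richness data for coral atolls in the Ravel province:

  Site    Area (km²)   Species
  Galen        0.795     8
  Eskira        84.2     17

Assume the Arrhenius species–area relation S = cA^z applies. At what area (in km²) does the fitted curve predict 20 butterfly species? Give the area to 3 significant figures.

z = ln(17/8) / ln(84.2/0.795) = 0.7538 / 4.6626 = 0.1617
c = 8 / 0.795^0.1617 = 8 / 0.9636 = 8.302
A = (20/8.302)^(1/0.1617) ⇒ ln A = ln(2.409)/0.1617 = 5.4385
A = e^5.4385 ≈ 230.1 km²

230 km²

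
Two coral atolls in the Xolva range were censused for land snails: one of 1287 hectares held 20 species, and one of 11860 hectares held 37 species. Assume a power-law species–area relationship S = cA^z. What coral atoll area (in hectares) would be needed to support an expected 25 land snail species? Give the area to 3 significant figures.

z = ln(37/20) / ln(11860/1287) = 0.6152 / 2.2209 = 0.2770
c = 20 / 1287^0.2770 = 20 / 7.267 = 2.752
A = (25/2.752)^(1/0.2770) ⇒ ln A = ln(9.084)/0.2770 = 7.9656
A = e^7.9656 ≈ 2880 hectares

2880 hectares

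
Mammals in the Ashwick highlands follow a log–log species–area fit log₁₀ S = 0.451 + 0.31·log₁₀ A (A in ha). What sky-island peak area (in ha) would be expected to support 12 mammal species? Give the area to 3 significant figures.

12 = 2.825 × A^0.31  ⇒  A^0.31 = 12/2.825 = 4.248
ln A = ln(4.248) / 0.31 = 1.4464 / 0.31 = 4.6659
A = e^4.6659 ≈ 106.3 ha

106 ha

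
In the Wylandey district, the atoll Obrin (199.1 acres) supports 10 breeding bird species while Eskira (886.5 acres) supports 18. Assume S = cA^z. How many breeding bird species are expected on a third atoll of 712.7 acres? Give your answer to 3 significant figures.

z = ln(18/10) / ln(886.5/199.1) = 0.5878 / 1.4935 = 0.3936
c = 10 / 199.1^0.3936 = 10 / 8.032 = 1.245
S₃ = 1.245 × 712.7^0.3936 = 1.245 × 13.27 ≈ 16.52

16.5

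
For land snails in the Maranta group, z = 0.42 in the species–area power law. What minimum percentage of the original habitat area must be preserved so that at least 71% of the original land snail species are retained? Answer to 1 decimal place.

Need (A_new/A_old)^0.42 = 0.71, so A_new/A_old = 0.71^(1/0.42) = 0.71^2.381
ln(A_new/A_old) = ln 0.71 / 0.42 = -0.3425 / 0.42 = -0.8155
A_new/A_old = e^-0.8155 ≈ 0.4424

44.2%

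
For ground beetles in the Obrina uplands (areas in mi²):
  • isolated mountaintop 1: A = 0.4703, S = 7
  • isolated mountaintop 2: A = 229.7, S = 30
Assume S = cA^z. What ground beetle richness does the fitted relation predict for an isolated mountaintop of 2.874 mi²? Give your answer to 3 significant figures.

z = ln(30/7) / ln(229.7/0.4703) = 1.4553 / 6.1912 = 0.2351
c = 7 / 0.4703^0.2351 = 7 / 0.8375 = 8.358
S₃ = 8.358 × 2.874^0.2351 = 8.358 × 1.282 ≈ 10.71

10.7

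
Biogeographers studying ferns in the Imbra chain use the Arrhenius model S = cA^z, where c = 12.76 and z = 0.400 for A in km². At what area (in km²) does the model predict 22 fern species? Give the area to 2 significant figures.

22 = 12.76 × A^0.4  ⇒  A^0.4 = 22/12.76 = 1.724
ln A = ln(1.724) / 0.4 = 0.5447 / 0.4 = 1.3618
A = e^1.3618 ≈ 3.903 km²

3.9 km²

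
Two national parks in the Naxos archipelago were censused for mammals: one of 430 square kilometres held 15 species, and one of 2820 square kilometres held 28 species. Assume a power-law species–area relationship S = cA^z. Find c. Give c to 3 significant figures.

2.01

z = ln(S₂/S₁) / ln(A₂/A₁) = ln(28/15) / ln(2820/430) = 0.6242 / 1.8807 = 0.3319
c = S₁ / A₁^z = 15 / 430^0.3319 = 15 / 7.481 = 2.005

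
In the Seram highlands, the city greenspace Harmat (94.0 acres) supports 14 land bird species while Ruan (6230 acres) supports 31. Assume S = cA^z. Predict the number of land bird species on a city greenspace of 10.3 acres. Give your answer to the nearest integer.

9

z = ln(31/14) / ln(6230/94) = 0.7949 / 4.1938 = 0.1895
c = 14 / 94^0.1895 = 14 / 2.366 = 5.917
S₃ = 5.917 × 10.3^0.1895 = 5.917 × 1.556 ≈ 9.207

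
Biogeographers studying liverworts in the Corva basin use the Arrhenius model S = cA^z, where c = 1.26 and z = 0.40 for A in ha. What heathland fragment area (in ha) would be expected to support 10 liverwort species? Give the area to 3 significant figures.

177 ha

10 = 1.26 × A^0.4  ⇒  A^0.4 = 10/1.26 = 7.937
ln A = ln(7.937) / 0.4 = 2.0715 / 0.4 = 5.1787
A = e^5.1787 ≈ 177.4 ha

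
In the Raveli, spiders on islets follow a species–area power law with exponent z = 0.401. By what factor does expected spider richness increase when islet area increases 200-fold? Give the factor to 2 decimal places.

8.37

S₂/S₁ = (A₂/A₁)^z = 200^0.401
ln(S₂/S₁) = 0.401 × ln 200 = 0.401 × 5.2983 = 2.1246
S₂/S₁ = e^2.1246 ≈ 8.37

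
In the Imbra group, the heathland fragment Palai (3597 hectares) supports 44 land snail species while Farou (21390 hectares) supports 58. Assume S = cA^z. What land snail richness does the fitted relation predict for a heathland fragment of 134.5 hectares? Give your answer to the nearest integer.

z = ln(58/44) / ln(21390/3597) = 0.2763 / 1.7828 = 0.1550
c = 44 / 3597^0.1550 = 44 / 3.556 = 12.37
S₃ = 12.37 × 134.5^0.1550 = 12.37 × 2.137 ≈ 26.44

26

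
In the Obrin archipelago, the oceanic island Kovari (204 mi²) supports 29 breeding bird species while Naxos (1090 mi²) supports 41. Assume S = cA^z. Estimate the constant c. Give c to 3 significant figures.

9.66

z = ln(S₂/S₁) / ln(A₂/A₁) = ln(41/29) / ln(1090/204) = 0.3463 / 1.6758 = 0.2066
c = S₁ / A₁^z = 29 / 204^0.2066 = 29 / 3.001 = 9.664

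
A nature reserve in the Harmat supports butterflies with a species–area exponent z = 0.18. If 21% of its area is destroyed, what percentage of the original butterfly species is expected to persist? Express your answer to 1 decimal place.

95.8%

S_new/S_old = (A_new/A_old)^z = 0.79^0.18
= exp(0.18 × ln 0.79) = exp(0.18 × -0.2357) = exp(-0.0424) ≈ 0.9585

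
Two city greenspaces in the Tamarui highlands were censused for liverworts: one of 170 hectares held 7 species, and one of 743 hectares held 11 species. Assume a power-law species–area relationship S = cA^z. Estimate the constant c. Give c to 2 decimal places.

1.45

z = ln(S₂/S₁) / ln(A₂/A₁) = ln(11/7) / ln(743/170) = 0.4520 / 1.4749 = 0.3065
c = S₁ / A₁^z = 7 / 170^0.3065 = 7 / 4.825 = 1.451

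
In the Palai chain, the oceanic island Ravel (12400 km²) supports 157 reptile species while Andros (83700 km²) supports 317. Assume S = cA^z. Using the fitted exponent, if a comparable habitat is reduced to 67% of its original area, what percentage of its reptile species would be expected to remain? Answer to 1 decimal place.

86.3%

z = ln(317/157) / ln(83700/12400) = 0.7027 / 1.9095 = 0.3680
S_new/S_old = (A_new/A_old)^z = 0.67^0.3680 = exp(0.3680 × -0.4005) = 0.863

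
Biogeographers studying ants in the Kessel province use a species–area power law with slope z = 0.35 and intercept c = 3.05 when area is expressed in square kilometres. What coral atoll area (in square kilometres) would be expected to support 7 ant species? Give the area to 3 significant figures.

7 = 3.05 × A^0.35  ⇒  A^0.35 = 7/3.05 = 2.295
ln A = ln(2.295) / 0.35 = 0.8308 / 0.35 = 2.3736
A = e^2.3736 ≈ 10.74 square kilometres

10.7 square kilometres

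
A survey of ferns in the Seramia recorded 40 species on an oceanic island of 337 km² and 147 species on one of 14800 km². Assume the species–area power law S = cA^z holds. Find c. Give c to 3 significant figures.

z = ln(S₂/S₁) / ln(A₂/A₁) = ln(147/40) / ln(14800/337) = 1.3016 / 3.7823 = 0.3441
c = S₁ / A₁^z = 40 / 337^0.3441 = 40 / 7.41 = 5.398

5.40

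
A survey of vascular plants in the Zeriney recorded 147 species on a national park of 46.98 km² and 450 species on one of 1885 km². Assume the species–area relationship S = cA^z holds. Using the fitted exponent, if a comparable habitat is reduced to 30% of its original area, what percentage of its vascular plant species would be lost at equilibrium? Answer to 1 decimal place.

30.6%

z = ln(450/147) / ln(1885/46.98) = 1.1188 / 3.6920 = 0.3030
S_new/S_old = (A_new/A_old)^z = 0.3^0.3030 = exp(0.3030 × -1.2040) = 0.6943
Fraction lost = 1 − 0.6943 = 0.3057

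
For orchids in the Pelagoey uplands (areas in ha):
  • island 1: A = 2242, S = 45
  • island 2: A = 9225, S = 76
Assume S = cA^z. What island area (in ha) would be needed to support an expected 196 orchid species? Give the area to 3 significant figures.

z = ln(76/45) / ln(9225/2242) = 0.5241 / 1.4145 = 0.3705
c = 45 / 2242^0.3705 = 45 / 17.43 = 2.581
A = (196/2.581)^(1/0.3705) ⇒ ln A = ln(75.93)/0.3705 = 11.6868
A = e^11.6868 ≈ 118991 ha

119000 ha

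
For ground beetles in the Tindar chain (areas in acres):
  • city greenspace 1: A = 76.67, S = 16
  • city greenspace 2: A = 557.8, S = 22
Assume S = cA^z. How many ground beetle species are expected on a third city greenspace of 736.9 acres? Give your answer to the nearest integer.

z = ln(22/16) / ln(557.8/76.67) = 0.3185 / 1.9845 = 0.1605
c = 16 / 76.67^0.1605 = 16 / 2.006 = 7.974
S₃ = 7.974 × 736.9^0.1605 = 7.974 × 2.885 ≈ 23.01

23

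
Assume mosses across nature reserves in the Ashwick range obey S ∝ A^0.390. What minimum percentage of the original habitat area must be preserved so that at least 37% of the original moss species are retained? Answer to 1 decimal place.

7.8%

Need (A_new/A_old)^0.39 = 0.37, so A_new/A_old = 0.37^(1/0.39) = 0.37^2.564
ln(A_new/A_old) = ln 0.37 / 0.39 = -0.9943 / 0.39 = -2.5494
A_new/A_old = e^-2.5494 ≈ 0.07813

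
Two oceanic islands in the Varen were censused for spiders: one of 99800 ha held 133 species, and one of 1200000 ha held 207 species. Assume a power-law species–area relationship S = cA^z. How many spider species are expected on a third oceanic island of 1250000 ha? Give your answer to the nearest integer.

209

z = ln(207/133) / ln(1200000/99800) = 0.4424 / 2.4869 = 0.1779
c = 133 / 99800^0.1779 = 133 / 7.749 = 17.16
S₃ = 17.16 × 1250000^0.1779 = 17.16 × 12.15 ≈ 208.5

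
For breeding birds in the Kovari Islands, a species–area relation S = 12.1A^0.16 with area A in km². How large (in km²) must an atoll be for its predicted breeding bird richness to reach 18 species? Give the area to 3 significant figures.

12.0 km²

18 = 12.1 × A^0.16  ⇒  A^0.16 = 18/12.1 = 1.488
ln A = ln(1.488) / 0.16 = 0.3972 / 0.16 = 2.4823
A = e^2.4823 ≈ 11.97 km²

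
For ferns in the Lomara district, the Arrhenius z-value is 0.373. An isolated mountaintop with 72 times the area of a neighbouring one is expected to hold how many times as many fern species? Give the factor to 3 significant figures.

4.93

S₂/S₁ = (A₂/A₁)^z = 72^0.373
ln(S₂/S₁) = 0.373 × ln 72 = 0.373 × 4.2767 = 1.5952
S₂/S₁ = e^1.5952 ≈ 4.929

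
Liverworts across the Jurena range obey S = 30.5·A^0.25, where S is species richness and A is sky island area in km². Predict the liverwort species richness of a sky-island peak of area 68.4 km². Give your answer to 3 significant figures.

S = 30.5 × 68.4^0.25 = 30.5 × 2.876 ≈ 87.71

87.7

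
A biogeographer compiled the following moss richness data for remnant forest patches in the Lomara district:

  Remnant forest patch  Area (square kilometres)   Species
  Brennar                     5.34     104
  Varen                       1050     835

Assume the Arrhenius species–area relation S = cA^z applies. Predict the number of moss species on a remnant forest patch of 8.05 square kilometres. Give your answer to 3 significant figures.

z = ln(835/104) / ln(1050/5.34) = 2.0830 / 5.2813 = 0.3944
c = 104 / 5.34^0.3944 = 104 / 1.936 = 53.71
S₃ = 53.71 × 8.05^0.3944 = 53.71 × 2.276 ≈ 122.3

122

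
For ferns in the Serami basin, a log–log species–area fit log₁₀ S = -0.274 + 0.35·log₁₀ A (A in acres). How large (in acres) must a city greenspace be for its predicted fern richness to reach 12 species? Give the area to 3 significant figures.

12 = 0.5321 × A^0.35  ⇒  A^0.35 = 12/0.5321 = 22.55
ln A = ln(22.55) / 0.35 = 3.1158 / 0.35 = 8.9023
A = e^8.9023 ≈ 7349 acres

7350 acres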